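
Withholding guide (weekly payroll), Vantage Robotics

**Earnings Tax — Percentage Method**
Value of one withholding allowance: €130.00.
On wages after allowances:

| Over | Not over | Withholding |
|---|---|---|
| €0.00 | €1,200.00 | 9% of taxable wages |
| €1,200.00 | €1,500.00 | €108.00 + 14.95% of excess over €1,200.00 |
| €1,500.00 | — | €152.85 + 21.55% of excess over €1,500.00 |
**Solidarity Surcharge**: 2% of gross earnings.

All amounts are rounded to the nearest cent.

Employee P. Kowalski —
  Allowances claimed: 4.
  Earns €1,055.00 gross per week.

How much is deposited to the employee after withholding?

Earnings Tax: taxable = €1,055.00 − 4×€130.00 = €535.00
  9% × €535.00 = €48.15
Solidarity Surcharge: 2% × €1,055.00 = €21.10
Total withheld: €48.15 + €21.10 = €69.25
Net pay: €1,055.00 − €69.25 = €985.75

€985.75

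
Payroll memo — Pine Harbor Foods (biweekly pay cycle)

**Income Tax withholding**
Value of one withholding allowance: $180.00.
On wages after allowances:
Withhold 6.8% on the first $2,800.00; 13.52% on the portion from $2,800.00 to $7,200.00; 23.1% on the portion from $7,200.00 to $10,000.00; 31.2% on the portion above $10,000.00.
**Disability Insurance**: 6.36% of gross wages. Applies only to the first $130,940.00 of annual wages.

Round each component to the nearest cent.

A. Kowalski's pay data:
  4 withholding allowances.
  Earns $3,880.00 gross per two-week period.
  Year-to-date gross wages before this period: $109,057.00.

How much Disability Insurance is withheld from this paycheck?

Disability Insurance: 6.36% × $3,880.00 = $246.77

$246.77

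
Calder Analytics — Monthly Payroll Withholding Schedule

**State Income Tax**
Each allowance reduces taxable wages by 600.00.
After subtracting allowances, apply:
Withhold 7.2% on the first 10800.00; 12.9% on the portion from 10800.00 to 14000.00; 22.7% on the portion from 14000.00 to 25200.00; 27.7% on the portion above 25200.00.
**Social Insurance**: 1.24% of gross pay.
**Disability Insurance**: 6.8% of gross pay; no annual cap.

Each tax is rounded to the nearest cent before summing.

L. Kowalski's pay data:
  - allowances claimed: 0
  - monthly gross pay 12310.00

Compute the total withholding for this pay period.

1962.11

State Income Tax: taxable = 12310.00
  777.60 + 12.9% × (12310.00 − 10800.00) = 777.60 + 12.9% × 1510.00 = 972.39
Social Insurance: 1.24% × 12310.00 = 152.64
Disability Insurance: 6.8% × 12310.00 = 837.08
Total: 972.39 + 152.64 + 837.08 = 1962.11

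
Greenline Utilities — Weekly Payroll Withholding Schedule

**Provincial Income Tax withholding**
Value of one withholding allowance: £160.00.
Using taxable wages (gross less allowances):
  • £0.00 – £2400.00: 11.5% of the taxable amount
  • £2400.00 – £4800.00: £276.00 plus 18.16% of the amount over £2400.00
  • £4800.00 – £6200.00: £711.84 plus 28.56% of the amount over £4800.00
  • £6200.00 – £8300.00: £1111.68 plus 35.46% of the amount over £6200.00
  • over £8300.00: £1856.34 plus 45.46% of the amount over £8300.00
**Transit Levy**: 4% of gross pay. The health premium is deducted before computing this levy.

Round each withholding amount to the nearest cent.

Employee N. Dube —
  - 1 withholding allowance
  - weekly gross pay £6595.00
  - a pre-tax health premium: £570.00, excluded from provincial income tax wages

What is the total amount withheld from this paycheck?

Provincial Income Tax: taxable = £6595.00 − £570.00 − 1×£160.00 = £5865.00
  £711.84 + 28.56% × (£5865.00 − £4800.00) = £711.84 + 28.56% × £1065.00 = £1016.00
Transit Levy: 4% × £6025.00 = £241.00
Total: £1016.00 + £241.00 = £1257.00

£1257.00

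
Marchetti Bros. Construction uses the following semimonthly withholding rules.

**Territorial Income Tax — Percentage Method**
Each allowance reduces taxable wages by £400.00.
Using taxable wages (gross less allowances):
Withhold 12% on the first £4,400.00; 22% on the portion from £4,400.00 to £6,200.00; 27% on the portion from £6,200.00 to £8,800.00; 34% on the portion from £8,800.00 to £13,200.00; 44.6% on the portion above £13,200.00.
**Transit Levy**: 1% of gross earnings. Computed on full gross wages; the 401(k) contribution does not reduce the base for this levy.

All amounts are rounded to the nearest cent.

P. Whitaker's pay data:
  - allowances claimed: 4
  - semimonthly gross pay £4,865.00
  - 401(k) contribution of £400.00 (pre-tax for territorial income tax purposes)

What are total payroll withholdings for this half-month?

Territorial Income Tax: taxable = £4,865.00 − £400.00 − 4×£400.00 = £2,865.00
  12% × £2,865.00 = £343.80
Transit Levy: 1% × £4,865.00 = £48.65
Total: £343.80 + £48.65 = £392.45

£392.45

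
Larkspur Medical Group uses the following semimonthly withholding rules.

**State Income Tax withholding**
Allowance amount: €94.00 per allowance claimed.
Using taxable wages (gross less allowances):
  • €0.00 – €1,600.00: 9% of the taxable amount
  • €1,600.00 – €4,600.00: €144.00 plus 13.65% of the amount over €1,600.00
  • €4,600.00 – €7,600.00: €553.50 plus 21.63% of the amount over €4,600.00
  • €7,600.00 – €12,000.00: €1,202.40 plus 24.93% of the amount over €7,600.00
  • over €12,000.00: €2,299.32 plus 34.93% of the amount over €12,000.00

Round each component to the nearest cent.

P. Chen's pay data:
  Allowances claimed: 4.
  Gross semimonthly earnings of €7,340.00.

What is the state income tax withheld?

State Income Tax: taxable = €7,340.00 − 4×€94.00 = €6,964.00
  €553.50 + 21.63% × (€6,964.00 − €4,600.00) = €553.50 + 21.63% × €2,364.00 = €1,064.83

€1,064.83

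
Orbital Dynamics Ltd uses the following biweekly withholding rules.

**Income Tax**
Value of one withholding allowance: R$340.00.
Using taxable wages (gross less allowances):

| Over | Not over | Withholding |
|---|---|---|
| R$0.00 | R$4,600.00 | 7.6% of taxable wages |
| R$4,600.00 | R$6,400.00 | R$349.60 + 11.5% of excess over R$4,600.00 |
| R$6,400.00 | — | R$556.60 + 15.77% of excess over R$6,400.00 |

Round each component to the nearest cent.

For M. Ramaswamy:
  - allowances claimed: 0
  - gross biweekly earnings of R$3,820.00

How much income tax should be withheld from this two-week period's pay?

R$290.32

Income Tax: taxable = R$3,820.00
  7.6% × R$3,820.00 = R$290.32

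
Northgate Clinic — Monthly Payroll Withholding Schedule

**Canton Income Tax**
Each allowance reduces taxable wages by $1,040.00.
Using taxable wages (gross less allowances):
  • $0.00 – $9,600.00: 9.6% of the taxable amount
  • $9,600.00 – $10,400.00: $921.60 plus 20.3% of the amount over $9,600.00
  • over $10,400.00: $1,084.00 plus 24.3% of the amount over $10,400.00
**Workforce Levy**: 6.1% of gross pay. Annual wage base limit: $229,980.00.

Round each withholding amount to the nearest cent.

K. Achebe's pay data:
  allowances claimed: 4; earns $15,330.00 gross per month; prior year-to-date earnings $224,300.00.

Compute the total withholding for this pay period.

Canton Income Tax: taxable = $15,330.00 − 4×$1,040.00 = $11,170.00
  $1,084.00 + 24.3% × ($11,170.00 − $10,400.00) = $1,084.00 + 24.3% × $770.00 = $1,271.11
Workforce Levy: cap $229,980.00 − YTD $224,300.00 = $5,680.00 subject; 6.1% × $5,680.00 = $346.48
Total: $1,271.11 + $346.48 = $1,617.59

$1,617.59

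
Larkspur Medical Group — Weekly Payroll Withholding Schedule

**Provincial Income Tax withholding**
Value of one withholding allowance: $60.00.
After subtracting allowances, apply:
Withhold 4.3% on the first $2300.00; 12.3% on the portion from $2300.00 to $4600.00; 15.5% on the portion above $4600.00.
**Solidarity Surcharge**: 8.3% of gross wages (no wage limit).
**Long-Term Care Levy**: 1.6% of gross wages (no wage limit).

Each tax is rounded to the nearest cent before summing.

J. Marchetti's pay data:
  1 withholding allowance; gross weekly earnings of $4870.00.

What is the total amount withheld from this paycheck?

Provincial Income Tax: taxable = $4870.00 − 1×$60.00 = $4810.00
  $381.80 + 15.5% × ($4810.00 − $4600.00) = $381.80 + 15.5% × $210.00 = $414.35
Solidarity Surcharge: 8.3% × $4870.00 = $404.21
Long-Term Care Levy: 1.6% × $4870.00 = $77.92
Total: $414.35 + $404.21 + $77.92 = $896.48

$896.48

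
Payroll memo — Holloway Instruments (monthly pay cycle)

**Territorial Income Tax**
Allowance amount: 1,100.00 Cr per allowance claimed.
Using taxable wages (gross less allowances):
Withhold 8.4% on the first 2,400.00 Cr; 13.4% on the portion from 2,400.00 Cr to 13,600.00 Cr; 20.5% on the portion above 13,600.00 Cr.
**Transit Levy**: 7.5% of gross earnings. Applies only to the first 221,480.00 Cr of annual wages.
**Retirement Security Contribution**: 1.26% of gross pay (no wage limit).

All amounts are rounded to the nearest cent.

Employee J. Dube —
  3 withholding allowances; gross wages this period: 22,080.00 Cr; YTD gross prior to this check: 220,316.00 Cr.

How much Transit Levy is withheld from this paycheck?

Transit Levy: cap 221,480.00 Cr − YTD 220,316.00 Cr = 1,164.00 Cr subject; 7.5% × 1,164.00 Cr = 87.30 Cr

87.30 Cr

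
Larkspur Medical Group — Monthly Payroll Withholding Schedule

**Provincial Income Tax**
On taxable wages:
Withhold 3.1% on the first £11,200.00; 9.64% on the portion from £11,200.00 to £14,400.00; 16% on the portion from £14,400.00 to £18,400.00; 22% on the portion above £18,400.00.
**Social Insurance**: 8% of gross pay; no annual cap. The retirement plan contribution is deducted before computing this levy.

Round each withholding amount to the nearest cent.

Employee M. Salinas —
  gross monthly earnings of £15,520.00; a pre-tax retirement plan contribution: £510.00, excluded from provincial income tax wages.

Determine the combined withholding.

Provincial Income Tax: taxable = £15,520.00 − £510.00 = £15,010.00
  £655.68 + 16% × (£15,010.00 − £14,400.00) = £655.68 + 16% × £610.00 = £753.28
Social Insurance: 8% × £15,010.00 = £1,200.80
Total: £753.28 + £1,200.80 = £1,954.08

£1,954.08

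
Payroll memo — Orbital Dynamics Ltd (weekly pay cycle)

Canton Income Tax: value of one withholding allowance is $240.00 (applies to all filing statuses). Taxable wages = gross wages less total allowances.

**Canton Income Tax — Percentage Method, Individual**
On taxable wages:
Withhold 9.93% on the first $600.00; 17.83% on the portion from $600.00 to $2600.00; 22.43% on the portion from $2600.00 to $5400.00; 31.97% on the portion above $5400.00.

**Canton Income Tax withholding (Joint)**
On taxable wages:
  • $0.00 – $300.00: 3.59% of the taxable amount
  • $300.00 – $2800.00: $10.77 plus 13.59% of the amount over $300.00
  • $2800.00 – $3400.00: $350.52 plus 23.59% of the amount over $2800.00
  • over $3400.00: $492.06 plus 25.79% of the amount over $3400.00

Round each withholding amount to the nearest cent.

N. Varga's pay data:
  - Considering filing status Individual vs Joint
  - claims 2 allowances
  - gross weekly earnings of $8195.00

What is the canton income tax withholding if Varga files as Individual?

$1784.33

Canton Income Tax (Individual): taxable = $8195.00 − 2×$240.00 = $7715.00
  $1044.22 + 31.97% × ($7715.00 − $5400.00) = $1044.22 + 31.97% × $2315.00 = $1784.33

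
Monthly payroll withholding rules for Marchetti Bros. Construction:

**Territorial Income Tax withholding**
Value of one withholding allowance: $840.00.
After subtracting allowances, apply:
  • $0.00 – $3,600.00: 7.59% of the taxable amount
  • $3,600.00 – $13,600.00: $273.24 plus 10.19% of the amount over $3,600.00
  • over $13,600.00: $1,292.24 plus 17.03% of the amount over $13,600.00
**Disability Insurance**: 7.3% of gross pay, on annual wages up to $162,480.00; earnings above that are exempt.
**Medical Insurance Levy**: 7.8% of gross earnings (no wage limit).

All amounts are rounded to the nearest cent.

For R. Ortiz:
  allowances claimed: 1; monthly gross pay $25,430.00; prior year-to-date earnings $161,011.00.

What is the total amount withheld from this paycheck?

$5,254.62

Territorial Income Tax: taxable = $25,430.00 − 1×$840.00 = $24,590.00
  $1,292.24 + 17.03% × ($24,590.00 − $13,600.00) = $1,292.24 + 17.03% × $10,990.00 = $3,163.84
Disability Insurance: cap $162,480.00 − YTD $161,011.00 = $1,469.00 subject; 7.3% × $1,469.00 = $107.24
Medical Insurance Levy: 7.8% × $25,430.00 = $1,983.54
Total: $3,163.84 + $107.24 + $1,983.54 = $5,254.62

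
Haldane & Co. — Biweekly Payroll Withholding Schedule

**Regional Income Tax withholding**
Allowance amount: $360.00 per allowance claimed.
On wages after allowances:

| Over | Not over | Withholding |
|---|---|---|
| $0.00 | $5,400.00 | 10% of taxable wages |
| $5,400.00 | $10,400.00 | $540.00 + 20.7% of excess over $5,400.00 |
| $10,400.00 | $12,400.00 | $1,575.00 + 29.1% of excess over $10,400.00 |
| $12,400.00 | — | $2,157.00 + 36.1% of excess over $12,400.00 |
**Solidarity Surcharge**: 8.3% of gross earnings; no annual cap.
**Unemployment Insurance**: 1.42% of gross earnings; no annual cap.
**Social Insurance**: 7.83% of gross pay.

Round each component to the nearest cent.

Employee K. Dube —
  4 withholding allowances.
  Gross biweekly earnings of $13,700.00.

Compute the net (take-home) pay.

$9,179.39

Regional Income Tax: taxable = $13,700.00 − 4×$360.00 = $12,260.00
  $1,575.00 + 29.1% × ($12,260.00 − $10,400.00) = $1,575.00 + 29.1% × $1,860.00 = $2,116.26
Solidarity Surcharge: 8.3% × $13,700.00 = $1,137.10
Unemployment Insurance: 1.42% × $13,700.00 = $194.54
Social Insurance: 7.83% × $13,700.00 = $1,072.71
Total withheld: $2,116.26 + $1,137.10 + $194.54 + $1,072.71 = $4,520.61
Net pay: $13,700.00 − $4,520.61 = $9,179.39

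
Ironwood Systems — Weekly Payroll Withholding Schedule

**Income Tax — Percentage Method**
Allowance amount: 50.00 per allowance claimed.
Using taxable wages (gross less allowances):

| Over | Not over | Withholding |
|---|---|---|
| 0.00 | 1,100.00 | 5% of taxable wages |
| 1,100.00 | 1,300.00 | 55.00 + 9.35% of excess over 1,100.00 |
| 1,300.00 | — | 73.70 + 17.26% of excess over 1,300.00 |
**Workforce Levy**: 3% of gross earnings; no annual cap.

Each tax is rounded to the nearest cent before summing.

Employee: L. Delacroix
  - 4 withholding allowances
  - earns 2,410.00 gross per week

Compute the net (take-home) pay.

Income Tax: taxable = 2,410.00 − 4×50.00 = 2,210.00
  73.70 + 17.26% × (2,210.00 − 1,300.00) = 73.70 + 17.26% × 910.00 = 230.77
Workforce Levy: 3% × 2,410.00 = 72.30
Total withheld: 230.77 + 72.30 = 303.07
Net pay: 2,410.00 − 303.07 = 2,106.93

2,106.93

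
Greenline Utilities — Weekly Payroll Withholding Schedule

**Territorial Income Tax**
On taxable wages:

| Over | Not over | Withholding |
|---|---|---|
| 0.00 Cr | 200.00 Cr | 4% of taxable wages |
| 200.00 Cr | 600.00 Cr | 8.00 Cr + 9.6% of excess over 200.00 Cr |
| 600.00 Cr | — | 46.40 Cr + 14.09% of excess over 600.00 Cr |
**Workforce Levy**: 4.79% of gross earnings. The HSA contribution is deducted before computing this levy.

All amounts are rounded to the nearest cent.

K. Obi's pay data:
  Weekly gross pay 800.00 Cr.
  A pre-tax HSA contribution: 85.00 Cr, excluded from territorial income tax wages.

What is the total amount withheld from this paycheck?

Territorial Income Tax: taxable = 800.00 Cr − 85.00 Cr = 715.00 Cr
  46.40 Cr + 14.09% × (715.00 Cr − 600.00 Cr) = 46.40 Cr + 14.09% × 115.00 Cr = 62.60 Cr
Workforce Levy: 4.79% × 715.00 Cr = 34.25 Cr
Total: 62.60 Cr + 34.25 Cr = 96.85 Cr

96.85 Cr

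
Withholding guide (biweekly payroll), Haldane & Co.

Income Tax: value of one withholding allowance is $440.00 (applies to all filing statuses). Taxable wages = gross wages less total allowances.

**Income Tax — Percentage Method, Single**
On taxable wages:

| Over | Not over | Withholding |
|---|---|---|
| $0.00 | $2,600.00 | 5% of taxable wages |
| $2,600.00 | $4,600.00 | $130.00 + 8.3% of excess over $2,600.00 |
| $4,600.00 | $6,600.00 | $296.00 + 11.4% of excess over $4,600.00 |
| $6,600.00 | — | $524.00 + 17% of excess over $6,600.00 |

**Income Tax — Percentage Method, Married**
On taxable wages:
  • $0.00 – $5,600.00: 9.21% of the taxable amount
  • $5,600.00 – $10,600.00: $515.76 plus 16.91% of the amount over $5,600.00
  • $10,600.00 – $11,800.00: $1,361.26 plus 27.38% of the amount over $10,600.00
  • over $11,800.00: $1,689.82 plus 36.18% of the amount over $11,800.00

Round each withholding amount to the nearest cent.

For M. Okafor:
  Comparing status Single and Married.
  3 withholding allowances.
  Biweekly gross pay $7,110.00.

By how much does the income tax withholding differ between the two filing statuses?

$116.23

Income Tax (Single): taxable = $7,110.00 − 3×$440.00 = $5,790.00
  $296.00 + 11.4% × ($5,790.00 − $4,600.00) = $296.00 + 11.4% × $1,190.00 = $431.66
Income Tax (Married): taxable = $7,110.00 − 3×$440.00 = $5,790.00
  $515.76 + 16.91% × ($5,790.00 − $5,600.00) = $515.76 + 16.91% × $190.00 = $547.89
Difference: |$431.66 − $547.89| = $116.23 (higher under Married)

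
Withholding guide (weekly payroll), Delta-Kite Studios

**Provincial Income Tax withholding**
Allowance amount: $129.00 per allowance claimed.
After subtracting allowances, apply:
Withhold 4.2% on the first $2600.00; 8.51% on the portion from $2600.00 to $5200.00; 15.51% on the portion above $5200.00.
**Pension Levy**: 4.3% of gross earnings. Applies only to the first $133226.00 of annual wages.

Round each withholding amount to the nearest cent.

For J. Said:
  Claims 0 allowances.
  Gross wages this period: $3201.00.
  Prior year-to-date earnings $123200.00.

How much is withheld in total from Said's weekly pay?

$297.99

Provincial Income Tax: taxable = $3201.00
  $109.20 + 8.51% × ($3201.00 − $2600.00) = $109.20 + 8.51% × $601.00 = $160.35
Pension Levy: 4.3% × $3201.00 = $137.64
Total: $160.35 + $137.64 = $297.99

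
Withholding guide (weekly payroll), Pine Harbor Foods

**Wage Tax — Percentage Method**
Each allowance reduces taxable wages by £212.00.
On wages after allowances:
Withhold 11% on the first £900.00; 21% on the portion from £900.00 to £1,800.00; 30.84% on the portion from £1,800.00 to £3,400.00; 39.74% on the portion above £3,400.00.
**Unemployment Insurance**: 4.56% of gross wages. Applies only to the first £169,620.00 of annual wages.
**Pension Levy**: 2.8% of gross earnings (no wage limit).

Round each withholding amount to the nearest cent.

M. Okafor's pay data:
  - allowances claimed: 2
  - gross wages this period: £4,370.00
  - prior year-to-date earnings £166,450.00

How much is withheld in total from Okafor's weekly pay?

Wage Tax: taxable = £4,370.00 − 2×£212.00 = £3,946.00
  £781.44 + 39.74% × (£3,946.00 − £3,400.00) = £781.44 + 39.74% × £546.00 = £998.42
Unemployment Insurance: cap £169,620.00 − YTD £166,450.00 = £3,170.00 subject; 4.56% × £3,170.00 = £144.55
Pension Levy: 2.8% × £4,370.00 = £122.36
Total: £998.42 + £144.55 + £122.36 = £1,265.33

£1,265.33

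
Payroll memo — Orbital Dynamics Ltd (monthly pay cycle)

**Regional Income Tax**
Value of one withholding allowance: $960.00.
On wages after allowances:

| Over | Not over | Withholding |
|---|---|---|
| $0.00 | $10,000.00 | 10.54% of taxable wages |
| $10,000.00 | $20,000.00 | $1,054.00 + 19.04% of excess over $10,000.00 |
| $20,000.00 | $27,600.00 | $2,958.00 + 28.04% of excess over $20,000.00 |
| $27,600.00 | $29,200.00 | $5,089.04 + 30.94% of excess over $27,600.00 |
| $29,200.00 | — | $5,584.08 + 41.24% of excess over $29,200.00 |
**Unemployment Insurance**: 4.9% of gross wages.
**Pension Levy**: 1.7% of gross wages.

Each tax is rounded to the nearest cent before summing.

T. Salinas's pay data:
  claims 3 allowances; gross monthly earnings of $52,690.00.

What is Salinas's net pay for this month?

$35,128.82

Regional Income Tax: taxable = $52,690.00 − 3×$960.00 = $49,810.00
  $5,584.08 + 41.24% × ($49,810.00 − $29,200.00) = $5,584.08 + 41.24% × $20,610.00 = $14,083.64
Unemployment Insurance: 4.9% × $52,690.00 = $2,581.81
Pension Levy: 1.7% × $52,690.00 = $895.73
Total withheld: $14,083.64 + $2,581.81 + $895.73 = $17,561.18
Net pay: $52,690.00 − $17,561.18 = $35,128.82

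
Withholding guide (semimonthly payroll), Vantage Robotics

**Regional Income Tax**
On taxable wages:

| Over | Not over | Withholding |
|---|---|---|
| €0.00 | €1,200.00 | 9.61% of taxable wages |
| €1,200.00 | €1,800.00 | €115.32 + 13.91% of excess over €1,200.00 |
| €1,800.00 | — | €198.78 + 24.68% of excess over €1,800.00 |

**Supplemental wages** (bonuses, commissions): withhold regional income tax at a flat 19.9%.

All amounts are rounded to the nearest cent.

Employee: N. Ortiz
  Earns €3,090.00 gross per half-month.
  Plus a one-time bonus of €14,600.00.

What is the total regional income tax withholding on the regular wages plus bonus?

€3,422.55

Regional Income Tax: taxable = €3,090.00
  €198.78 + 24.68% × (€3,090.00 − €1,800.00) = €198.78 + 24.68% × €1,290.00 = €517.15
Supplemental (19.9% flat on bonus): 19.9% × €14,600.00 = €2,905.40
Total regional income tax: €517.15 + €2,905.40 = €3,422.55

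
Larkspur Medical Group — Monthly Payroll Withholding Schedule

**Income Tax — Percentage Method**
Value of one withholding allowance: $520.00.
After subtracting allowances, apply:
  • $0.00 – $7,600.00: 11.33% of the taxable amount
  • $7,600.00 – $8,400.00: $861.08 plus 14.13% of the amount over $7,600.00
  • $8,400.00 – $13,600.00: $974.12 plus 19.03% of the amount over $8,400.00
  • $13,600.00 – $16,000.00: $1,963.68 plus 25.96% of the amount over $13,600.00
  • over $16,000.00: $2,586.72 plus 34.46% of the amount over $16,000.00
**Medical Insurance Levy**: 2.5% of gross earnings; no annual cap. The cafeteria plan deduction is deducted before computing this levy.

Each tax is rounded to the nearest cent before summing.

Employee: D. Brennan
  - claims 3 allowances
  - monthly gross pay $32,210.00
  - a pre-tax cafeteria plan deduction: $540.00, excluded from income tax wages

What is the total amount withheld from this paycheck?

$8,240.78

Income Tax: taxable = $32,210.00 − $540.00 − 3×$520.00 = $30,110.00
  $2,586.72 + 34.46% × ($30,110.00 − $16,000.00) = $2,586.72 + 34.46% × $14,110.00 = $7,449.03
Medical Insurance Levy: 2.5% × $31,670.00 = $791.75
Total: $7,449.03 + $791.75 = $8,240.78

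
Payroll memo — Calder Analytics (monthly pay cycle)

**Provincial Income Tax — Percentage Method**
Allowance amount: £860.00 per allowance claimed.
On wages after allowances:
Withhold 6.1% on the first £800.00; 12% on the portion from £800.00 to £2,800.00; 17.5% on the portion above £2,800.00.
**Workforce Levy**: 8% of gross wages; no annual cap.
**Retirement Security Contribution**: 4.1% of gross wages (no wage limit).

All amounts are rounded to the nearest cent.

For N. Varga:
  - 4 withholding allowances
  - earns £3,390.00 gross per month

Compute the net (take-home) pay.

Provincial Income Tax: taxable = £3,390.00 − 4×£860.00 = £-50.00
  Taxable ≤ 0 → £0.00
Workforce Levy: 8% × £3,390.00 = £271.20
Retirement Security Contribution: 4.1% × £3,390.00 = £138.99
Total withheld: £0.00 + £271.20 + £138.99 = £410.19
Net pay: £3,390.00 − £410.19 = £2,979.81

£2,979.81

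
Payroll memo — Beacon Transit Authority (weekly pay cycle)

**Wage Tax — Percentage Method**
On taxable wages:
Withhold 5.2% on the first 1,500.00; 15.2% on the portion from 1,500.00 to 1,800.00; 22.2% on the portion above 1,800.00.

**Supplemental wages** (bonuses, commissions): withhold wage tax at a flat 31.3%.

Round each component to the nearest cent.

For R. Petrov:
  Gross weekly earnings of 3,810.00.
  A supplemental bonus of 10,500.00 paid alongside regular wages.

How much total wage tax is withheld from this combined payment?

Wage Tax: taxable = 3,810.00
  123.60 + 22.2% × (3,810.00 − 1,800.00) = 123.60 + 22.2% × 2,010.00 = 569.82
Supplemental (31.3% flat on bonus): 31.3% × 10,500.00 = 3,286.50
Total wage tax: 569.82 + 3,286.50 = 3,856.32

3,856.32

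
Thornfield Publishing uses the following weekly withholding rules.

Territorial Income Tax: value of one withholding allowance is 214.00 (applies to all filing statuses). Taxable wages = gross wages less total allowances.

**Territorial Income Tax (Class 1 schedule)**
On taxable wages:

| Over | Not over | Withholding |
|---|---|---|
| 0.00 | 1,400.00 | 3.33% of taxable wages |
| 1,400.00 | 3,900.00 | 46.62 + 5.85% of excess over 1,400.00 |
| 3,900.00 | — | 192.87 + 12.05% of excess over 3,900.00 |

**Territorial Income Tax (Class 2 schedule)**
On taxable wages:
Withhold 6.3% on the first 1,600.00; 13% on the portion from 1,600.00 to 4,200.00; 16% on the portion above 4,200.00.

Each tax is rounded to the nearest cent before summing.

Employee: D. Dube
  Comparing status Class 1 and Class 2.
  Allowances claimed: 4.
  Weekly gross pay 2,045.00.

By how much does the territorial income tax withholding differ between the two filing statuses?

35.32

Territorial Income Tax (Class 1): taxable = 2,045.00 − 4×214.00 = 1,189.00
  3.33% × 1,189.00 = 39.59
Territorial Income Tax (Class 2): taxable = 2,045.00 − 4×214.00 = 1,189.00
  6.3% × 1,189.00 = 74.91
Difference: |39.59 − 74.91| = 35.32 (higher under Class 2)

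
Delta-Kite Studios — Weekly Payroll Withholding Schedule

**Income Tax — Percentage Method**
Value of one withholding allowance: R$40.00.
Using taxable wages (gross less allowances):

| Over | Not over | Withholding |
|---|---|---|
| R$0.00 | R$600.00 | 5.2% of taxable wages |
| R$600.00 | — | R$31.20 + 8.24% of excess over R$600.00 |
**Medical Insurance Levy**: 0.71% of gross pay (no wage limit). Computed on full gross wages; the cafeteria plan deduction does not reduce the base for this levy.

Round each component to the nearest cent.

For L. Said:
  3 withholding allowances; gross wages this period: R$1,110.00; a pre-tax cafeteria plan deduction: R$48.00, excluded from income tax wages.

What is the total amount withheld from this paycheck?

Income Tax: taxable = R$1,110.00 − R$48.00 − 3×R$40.00 = R$942.00
  R$31.20 + 8.24% × (R$942.00 − R$600.00) = R$31.20 + 8.24% × R$342.00 = R$59.38
Medical Insurance Levy: 0.71% × R$1,110.00 = R$7.88
Total: R$59.38 + R$7.88 = R$67.26

R$67.26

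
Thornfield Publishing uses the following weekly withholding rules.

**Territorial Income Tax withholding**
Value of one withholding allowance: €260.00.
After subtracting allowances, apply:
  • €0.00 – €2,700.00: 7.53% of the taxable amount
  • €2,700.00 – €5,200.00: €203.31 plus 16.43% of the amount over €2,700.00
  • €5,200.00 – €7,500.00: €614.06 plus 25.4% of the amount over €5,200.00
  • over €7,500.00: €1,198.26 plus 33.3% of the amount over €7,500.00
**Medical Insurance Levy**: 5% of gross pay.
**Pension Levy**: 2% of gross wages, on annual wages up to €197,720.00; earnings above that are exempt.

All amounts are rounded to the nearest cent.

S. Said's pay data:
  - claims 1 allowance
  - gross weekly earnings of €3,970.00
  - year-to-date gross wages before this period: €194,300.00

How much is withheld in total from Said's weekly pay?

€636.15

Territorial Income Tax: taxable = €3,970.00 − 1×€260.00 = €3,710.00
  €203.31 + 16.43% × (€3,710.00 − €2,700.00) = €203.31 + 16.43% × €1,010.00 = €369.25
Medical Insurance Levy: 5% × €3,970.00 = €198.50
Pension Levy: cap €197,720.00 − YTD €194,300.00 = €3,420.00 subject; 2% × €3,420.00 = €68.40
Total: €369.25 + €198.50 + €68.40 = €636.15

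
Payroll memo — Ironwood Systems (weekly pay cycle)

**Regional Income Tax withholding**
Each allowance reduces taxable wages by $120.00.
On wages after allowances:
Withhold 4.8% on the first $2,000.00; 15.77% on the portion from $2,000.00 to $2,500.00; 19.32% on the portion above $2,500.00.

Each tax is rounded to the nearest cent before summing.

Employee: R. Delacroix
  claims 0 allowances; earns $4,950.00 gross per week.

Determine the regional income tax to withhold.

$648.19

Regional Income Tax: taxable = $4,950.00
  $174.85 + 19.32% × ($4,950.00 − $2,500.00) = $174.85 + 19.32% × $2,450.00 = $648.19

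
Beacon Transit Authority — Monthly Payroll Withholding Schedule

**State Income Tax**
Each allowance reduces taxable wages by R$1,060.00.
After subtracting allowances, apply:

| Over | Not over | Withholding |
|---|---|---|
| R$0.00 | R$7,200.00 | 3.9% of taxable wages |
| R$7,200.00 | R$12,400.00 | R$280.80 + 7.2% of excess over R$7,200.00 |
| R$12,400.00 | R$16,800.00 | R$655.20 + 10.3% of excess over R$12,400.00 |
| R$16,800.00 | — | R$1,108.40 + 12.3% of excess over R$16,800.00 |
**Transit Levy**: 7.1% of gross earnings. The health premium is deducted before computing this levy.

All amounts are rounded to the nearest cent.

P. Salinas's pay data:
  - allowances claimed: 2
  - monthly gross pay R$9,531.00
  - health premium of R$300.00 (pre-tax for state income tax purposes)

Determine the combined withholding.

R$932.73

State Income Tax: taxable = R$9,531.00 − R$300.00 − 2×R$1,060.00 = R$7,111.00
  3.9% × R$7,111.00 = R$277.33
Transit Levy: 7.1% × R$9,231.00 = R$655.40
Total: R$277.33 + R$655.40 = R$932.73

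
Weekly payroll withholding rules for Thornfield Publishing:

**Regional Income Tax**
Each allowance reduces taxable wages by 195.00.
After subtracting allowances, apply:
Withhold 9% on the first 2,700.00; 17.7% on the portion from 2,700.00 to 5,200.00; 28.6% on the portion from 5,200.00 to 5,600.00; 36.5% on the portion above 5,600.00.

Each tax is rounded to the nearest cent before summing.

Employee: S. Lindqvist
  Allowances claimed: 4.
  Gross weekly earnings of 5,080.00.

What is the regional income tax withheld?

526.20

Regional Income Tax: taxable = 5,080.00 − 4×195.00 = 4,300.00
  243.00 + 17.7% × (4,300.00 − 2,700.00) = 243.00 + 17.7% × 1,600.00 = 526.20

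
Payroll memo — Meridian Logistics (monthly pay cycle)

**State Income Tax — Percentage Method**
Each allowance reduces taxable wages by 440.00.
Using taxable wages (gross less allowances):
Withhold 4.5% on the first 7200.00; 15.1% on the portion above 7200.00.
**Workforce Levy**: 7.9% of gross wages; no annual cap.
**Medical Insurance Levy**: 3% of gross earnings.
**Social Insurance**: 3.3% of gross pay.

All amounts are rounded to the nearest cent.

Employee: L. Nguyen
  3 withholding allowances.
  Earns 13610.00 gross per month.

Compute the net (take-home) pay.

State Income Tax: taxable = 13610.00 − 3×440.00 = 12290.00
  324.00 + 15.1% × (12290.00 − 7200.00) = 324.00 + 15.1% × 5090.00 = 1092.59
Workforce Levy: 7.9% × 13610.00 = 1075.19
Medical Insurance Levy: 3% × 13610.00 = 408.30
Social Insurance: 3.3% × 13610.00 = 449.13
Total withheld: 1092.59 + 1075.19 + 408.30 + 449.13 = 3025.21
Net pay: 13610.00 − 3025.21 = 10584.79

10584.79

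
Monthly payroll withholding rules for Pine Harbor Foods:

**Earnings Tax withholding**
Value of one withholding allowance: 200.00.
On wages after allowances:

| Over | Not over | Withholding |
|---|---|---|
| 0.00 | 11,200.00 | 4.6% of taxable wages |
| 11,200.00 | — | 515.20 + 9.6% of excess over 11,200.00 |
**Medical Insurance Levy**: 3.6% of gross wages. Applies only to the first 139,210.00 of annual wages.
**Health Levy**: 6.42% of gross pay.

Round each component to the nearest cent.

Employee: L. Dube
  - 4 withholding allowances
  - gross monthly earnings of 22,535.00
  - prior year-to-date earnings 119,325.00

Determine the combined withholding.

3,689.17

Earnings Tax: taxable = 22,535.00 − 4×200.00 = 21,735.00
  515.20 + 9.6% × (21,735.00 − 11,200.00) = 515.20 + 9.6% × 10,535.00 = 1,526.56
Medical Insurance Levy: cap 139,210.00 − YTD 119,325.00 = 19,885.00 subject; 3.6% × 19,885.00 = 715.86
Health Levy: 6.42% × 22,535.00 = 1,446.75
Total: 1,526.56 + 715.86 + 1,446.75 = 3,689.17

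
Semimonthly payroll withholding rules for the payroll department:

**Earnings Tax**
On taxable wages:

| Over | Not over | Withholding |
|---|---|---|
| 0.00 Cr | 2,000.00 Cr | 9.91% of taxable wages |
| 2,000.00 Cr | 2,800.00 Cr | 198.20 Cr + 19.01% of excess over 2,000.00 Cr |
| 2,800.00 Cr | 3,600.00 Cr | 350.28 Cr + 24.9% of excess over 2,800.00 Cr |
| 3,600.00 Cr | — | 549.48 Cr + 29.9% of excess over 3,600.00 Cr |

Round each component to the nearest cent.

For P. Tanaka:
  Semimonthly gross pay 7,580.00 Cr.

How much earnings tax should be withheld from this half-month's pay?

Earnings Tax: taxable = 7,580.00 Cr
  549.48 Cr + 29.9% × (7,580.00 Cr − 3,600.00 Cr) = 549.48 Cr + 29.9% × 3,980.00 Cr = 1,739.50 Cr

1,739.50 Cr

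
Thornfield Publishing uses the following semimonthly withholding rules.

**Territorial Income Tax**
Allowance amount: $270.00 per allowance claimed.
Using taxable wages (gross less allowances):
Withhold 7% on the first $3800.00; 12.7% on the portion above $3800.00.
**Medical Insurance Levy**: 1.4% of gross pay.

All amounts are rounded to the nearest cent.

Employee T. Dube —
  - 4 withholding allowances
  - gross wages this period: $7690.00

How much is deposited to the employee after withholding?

Territorial Income Tax: taxable = $7690.00 − 4×$270.00 = $6610.00
  $266.00 + 12.7% × ($6610.00 − $3800.00) = $266.00 + 12.7% × $2810.00 = $622.87
Medical Insurance Levy: 1.4% × $7690.00 = $107.66
Total withheld: $622.87 + $107.66 = $730.53
Net pay: $7690.00 − $730.53 = $6959.47

$6959.47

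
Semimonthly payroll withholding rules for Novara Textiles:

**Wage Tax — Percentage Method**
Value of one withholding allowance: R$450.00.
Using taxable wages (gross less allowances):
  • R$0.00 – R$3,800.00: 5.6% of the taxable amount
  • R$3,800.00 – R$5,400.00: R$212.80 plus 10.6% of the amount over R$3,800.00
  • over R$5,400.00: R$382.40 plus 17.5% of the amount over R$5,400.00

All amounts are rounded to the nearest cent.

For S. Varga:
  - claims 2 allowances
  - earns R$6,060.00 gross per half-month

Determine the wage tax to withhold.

Wage Tax: taxable = R$6,060.00 − 2×R$450.00 = R$5,160.00
  R$212.80 + 10.6% × (R$5,160.00 − R$3,800.00) = R$212.80 + 10.6% × R$1,360.00 = R$356.96

R$356.96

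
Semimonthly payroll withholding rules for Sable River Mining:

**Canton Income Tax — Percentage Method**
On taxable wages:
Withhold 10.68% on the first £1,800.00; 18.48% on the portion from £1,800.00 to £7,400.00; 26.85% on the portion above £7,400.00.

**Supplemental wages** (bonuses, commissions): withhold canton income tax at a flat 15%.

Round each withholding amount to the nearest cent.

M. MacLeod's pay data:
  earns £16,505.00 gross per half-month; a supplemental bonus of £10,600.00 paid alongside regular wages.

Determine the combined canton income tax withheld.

Canton Income Tax: taxable = £16,505.00
  £1,227.12 + 26.85% × (£16,505.00 − £7,400.00) = £1,227.12 + 26.85% × £9,105.00 = £3,671.81
Supplemental (15% flat on bonus): 15% × £10,600.00 = £1,590.00
Total canton income tax: £3,671.81 + £1,590.00 = £5,261.81

£5,261.81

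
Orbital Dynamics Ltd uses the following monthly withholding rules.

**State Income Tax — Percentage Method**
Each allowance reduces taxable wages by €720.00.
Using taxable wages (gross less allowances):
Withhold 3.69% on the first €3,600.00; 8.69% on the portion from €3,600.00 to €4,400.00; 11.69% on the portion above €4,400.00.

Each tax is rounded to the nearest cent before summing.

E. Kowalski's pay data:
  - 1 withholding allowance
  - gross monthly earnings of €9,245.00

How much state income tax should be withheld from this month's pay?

State Income Tax: taxable = €9,245.00 − 1×€720.00 = €8,525.00
  €202.36 + 11.69% × (€8,525.00 − €4,400.00) = €202.36 + 11.69% × €4,125.00 = €684.57

€684.57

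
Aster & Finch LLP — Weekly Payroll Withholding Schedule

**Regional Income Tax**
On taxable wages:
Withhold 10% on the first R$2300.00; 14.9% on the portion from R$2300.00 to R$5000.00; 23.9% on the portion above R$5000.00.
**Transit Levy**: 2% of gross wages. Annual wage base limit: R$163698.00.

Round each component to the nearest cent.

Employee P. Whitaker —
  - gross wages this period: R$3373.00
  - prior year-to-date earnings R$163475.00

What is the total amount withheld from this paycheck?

R$394.34

Regional Income Tax: taxable = R$3373.00
  R$230.00 + 14.9% × (R$3373.00 − R$2300.00) = R$230.00 + 14.9% × R$1073.00 = R$389.88
Transit Levy: cap R$163698.00 − YTD R$163475.00 = R$223.00 subject; 2% × R$223.00 = R$4.46
Total: R$389.88 + R$4.46 = R$394.34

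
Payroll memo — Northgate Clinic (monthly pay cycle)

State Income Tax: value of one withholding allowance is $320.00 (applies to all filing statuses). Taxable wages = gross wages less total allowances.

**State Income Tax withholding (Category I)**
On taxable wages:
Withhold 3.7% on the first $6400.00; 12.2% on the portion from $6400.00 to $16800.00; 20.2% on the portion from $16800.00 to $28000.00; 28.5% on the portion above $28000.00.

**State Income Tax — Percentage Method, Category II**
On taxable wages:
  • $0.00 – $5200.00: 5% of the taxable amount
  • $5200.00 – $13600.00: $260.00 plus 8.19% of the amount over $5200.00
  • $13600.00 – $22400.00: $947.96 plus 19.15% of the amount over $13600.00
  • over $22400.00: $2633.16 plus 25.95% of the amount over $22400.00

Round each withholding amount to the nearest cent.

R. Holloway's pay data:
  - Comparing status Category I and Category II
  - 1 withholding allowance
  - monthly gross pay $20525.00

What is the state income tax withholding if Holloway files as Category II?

State Income Tax (Category II): taxable = $20525.00 − 1×$320.00 = $20205.00
  $947.96 + 19.15% × ($20205.00 − $13600.00) = $947.96 + 19.15% × $6605.00 = $2212.82

$2212.82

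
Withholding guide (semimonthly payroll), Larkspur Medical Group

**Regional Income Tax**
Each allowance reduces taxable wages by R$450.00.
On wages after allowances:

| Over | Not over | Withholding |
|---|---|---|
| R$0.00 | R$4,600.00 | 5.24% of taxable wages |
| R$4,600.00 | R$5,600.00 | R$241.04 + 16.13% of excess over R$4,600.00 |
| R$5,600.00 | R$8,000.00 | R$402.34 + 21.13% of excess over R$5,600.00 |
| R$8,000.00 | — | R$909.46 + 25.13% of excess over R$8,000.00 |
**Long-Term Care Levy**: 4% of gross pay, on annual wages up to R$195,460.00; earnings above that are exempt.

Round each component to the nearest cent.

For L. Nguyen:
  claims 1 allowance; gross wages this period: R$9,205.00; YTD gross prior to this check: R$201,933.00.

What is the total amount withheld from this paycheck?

R$1,099.19

Regional Income Tax: taxable = R$9,205.00 − 1×R$450.00 = R$8,755.00
  R$909.46 + 25.13% × (R$8,755.00 − R$8,000.00) = R$909.46 + 25.13% × R$755.00 = R$1,099.19
Long-Term Care Levy: YTD R$201,933.00 ≥ cap R$195,460.00 → R$0.00
Total: R$1,099.19 + R$0.00 = R$1,099.19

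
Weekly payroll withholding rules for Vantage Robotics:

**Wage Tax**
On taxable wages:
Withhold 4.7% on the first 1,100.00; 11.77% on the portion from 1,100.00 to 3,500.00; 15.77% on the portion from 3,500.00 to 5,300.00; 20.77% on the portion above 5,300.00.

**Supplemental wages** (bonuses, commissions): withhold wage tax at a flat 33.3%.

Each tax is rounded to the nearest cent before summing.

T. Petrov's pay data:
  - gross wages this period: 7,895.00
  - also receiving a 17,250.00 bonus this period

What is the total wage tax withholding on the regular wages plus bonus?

Wage Tax: taxable = 7,895.00
  618.04 + 20.77% × (7,895.00 − 5,300.00) = 618.04 + 20.77% × 2,595.00 = 1,157.02
Supplemental (33.3% flat on bonus): 33.3% × 17,250.00 = 5,744.25
Total wage tax: 1,157.02 + 5,744.25 = 6,901.27

6,901.27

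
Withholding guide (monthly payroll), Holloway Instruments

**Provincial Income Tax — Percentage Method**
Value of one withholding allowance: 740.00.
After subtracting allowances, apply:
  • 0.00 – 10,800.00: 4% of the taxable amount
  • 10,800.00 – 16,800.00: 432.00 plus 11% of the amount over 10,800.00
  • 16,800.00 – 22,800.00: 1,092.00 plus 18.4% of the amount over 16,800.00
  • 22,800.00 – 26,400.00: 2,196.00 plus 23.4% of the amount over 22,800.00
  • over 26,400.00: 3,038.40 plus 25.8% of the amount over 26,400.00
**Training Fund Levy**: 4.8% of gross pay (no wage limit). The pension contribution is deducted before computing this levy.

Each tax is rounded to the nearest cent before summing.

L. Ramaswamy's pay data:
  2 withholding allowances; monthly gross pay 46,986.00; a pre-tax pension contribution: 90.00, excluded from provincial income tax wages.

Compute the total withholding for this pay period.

Provincial Income Tax: taxable = 46,986.00 − 90.00 − 2×740.00 = 45,416.00
  3,038.40 + 25.8% × (45,416.00 − 26,400.00) = 3,038.40 + 25.8% × 19,016.00 = 7,944.53
Training Fund Levy: 4.8% × 46,896.00 = 2,251.01
Total: 7,944.53 + 2,251.01 = 10,195.54

10,195.54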